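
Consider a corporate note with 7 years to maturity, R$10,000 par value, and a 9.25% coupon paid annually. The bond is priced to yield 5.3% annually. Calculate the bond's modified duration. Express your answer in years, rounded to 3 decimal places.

Periodic yield y = 0.053. First find Macaulay duration:
  t   CF        PV=CF/(1+0.053)^t    t·PV
  1       925.00       878.4425       878.4425
  2       925.00       834.2284     1,668.4569
  3       925.00       792.2397     2,376.7192
  4       925.00       752.3644     3,009.4577
  5       925.00       714.4961     3,572.4806
  6       925.00       678.5338     4,071.2030
  7    10,925.00     7,610.6692    53,274.6846
  Σ                 12,260.9743    68,851.4445
P = 12,260.9743; Macaulay duration = 68,851.4445 / 12,260.9743 = 5.61550 years.
Modified duration = D_Mac / (1 + y) = 5.61550 / 1.053 = 5.33285 years.

5.333 years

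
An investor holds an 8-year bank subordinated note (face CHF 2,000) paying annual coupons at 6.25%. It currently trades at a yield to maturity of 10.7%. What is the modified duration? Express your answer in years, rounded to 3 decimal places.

Periodic yield y = 0.107. First find Macaulay duration:
  t   CF        PV=CF/(1+0.107)^t    t·PV
  1       125.00       112.9178       112.9178
  2       125.00       102.0034       204.0069
  3       125.00        92.1440       276.4321
  4       125.00        83.2376       332.9504
  5       125.00        75.1920       375.9602
  6       125.00        67.9242       407.5450
  7       125.00        61.3588       429.5114
  8     2,125.00       942.2756     7,538.2052
  Σ                  1,537.0535     9,677.5289
P = 1,537.0535; Macaulay duration = 9,677.5289 / 1,537.0535 = 6.29616 years.
Modified duration = D_Mac / (1 + y) = 6.29616 / 1.107 = 5.68758 years.

5.688 years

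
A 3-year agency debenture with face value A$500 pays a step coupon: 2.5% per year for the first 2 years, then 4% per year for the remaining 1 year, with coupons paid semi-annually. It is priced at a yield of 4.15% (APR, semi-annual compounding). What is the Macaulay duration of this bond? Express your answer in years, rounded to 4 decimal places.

2.9041 years

Periodic yield y = 0.02075. Discount each cash flow and weight by its period:
  t   CF        PV=CF/(1+0.02075)^t    t·PV
  1         6.25         6.1229         6.1229
  2         6.25         5.9985        11.9970
  3         6.25         5.8765        17.6296
  4         6.25         5.7571        23.0283
  5        10.00         9.0241        45.1204
  6       510.00       450.8726     2,705.2356
  Σ                    483.6517     2,809.1339
Price P = Σ PV = 483.6517.
Macaulay duration = Σ(t·PV) / P = 2,809.1339 / 483.6517 = 5.80817 half-year periods.
In years: 5.80817 / 2 = 2.90409 years.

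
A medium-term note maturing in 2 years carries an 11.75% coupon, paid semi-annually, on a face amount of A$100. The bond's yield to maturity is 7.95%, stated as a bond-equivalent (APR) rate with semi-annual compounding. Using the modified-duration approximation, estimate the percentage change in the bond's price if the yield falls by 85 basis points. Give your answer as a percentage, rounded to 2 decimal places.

+1.51%

Periodic yield y = 0.03975. Modified duration first:
  t   CF        PV=CF/(1+0.03975)^t    t·PV
  1        5.875         5.6504         5.6504
  2        5.875         5.4344        10.8688
  3        5.875         5.2266        15.6799
  4      105.875        90.5895       362.3579
  Σ                    106.9009       394.5569
P = 106.9009; D_Mac = 3.69087 half-year periods = 1.84543 yrs; D_mod = 1.84543/(1+0.03975) = 1.77488 yrs.
ΔP/P ≈ -D_mod · Δy = -1.77488 × (-0.0085) = +0.015086 = +1.5086%.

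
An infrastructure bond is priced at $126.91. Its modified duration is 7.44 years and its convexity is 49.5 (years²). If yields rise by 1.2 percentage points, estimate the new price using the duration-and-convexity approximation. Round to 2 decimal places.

Duration effect: -D_mod·Δy = -7.44 × (+0.012) = -0.089280
Convexity effect: ½·C·(Δy)² = 0.5 × 49.5 × (0.012)² = +0.0035640
ΔP/P ≈ -0.089280 + 0.0035640 = -0.085716
New price ≈ 126.91 × (1 - 0.085716) = 116.03178244.

$116.03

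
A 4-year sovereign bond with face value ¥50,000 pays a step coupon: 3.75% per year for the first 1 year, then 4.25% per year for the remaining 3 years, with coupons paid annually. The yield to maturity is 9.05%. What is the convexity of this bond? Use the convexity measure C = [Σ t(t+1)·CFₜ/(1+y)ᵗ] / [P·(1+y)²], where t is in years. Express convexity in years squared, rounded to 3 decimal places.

15.435

With y = 0.0905:
  t   CF        PV=CF/(1+0.0905)^t    t·PV        t(t+1)·PV
  1     1,875.00     1,719.3948     1,719.3948       3,438.7895
  2     2,125.00     1,786.9302     3,573.8604      10,721.5813
  3     2,125.00     1,638.6339     4,915.9016      19,663.6063
  4    52,125.00    36,858.9864   147,435.9456     737,179.7282
  Σ                 42,003.9453   157,645.1024     771,003.7054
P = 42,003.9453.
Convexity = Σ t(t+1)·PV / [P·(1+y)²] = 771,003.7054 / (42,003.9453 × 1.189190) = 15.43530.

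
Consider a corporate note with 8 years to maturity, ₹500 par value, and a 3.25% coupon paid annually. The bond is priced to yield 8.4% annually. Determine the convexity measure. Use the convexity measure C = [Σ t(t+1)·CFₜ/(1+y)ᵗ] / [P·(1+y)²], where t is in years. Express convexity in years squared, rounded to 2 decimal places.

51.08

With y = 0.084:
  t   CF        PV=CF/(1+0.084)^t    t·PV        t(t+1)·PV
  1        16.25        14.9908        14.9908          29.9815
  2        16.25        13.8291        27.6583          82.9748
  3        16.25        12.7575        38.2725         153.0900
  4        16.25        11.7689        47.0756         235.3782
  5        16.25        10.8569        54.2846         325.7078
  6        16.25        10.0156        60.0937         420.6559
  7        16.25         9.2395        64.6765         517.4119
  8       516.25       270.7858     2,166.2860      19,496.5740
  Σ                    354.2441     2,473.3380      21,261.7742
P = 354.2441.
Convexity = Σ t(t+1)·PV / [P·(1+y)²] = 21,261.7742 / (354.2441 × 1.175056) = 51.07852.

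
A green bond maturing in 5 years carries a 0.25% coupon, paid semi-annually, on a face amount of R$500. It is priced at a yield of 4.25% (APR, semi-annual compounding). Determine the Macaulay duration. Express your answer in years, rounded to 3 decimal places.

Periodic yield y = 0.02125. Discount each cash flow and weight by its period:
  t   CF        PV=CF/(1+0.02125)^t    t·PV
  1        0.625         0.6120         0.6120
  2        0.625         0.5993         1.1985
  3        0.625         0.5868         1.7604
  4        0.625         0.5746         2.2983
  5        0.625         0.5626         2.8131
  6        0.625         0.5509         3.3055
  7        0.625         0.5395         3.7762
  8        0.625         0.5282         4.2258
  9        0.625         0.5172         4.6552
  10     500.625       405.6877     4,056.8770
  Σ                    410.7588     4,081.5220
Price P = Σ PV = 410.7588.
Macaulay duration = Σ(t·PV) / P = 4,081.5220 / 410.7588 = 9.93654 half-year periods.
In years: 9.93654 / 2 = 4.96827 years.

4.968 years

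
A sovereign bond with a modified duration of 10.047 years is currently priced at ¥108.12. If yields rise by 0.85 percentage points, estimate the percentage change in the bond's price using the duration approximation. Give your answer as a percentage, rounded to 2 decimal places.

Duration approximation: ΔP/P ≈ -D_mod · Δy = -10.047 × (+0.0085) = -0.0853995.
As a percentage: -8.53995%.

-8.54%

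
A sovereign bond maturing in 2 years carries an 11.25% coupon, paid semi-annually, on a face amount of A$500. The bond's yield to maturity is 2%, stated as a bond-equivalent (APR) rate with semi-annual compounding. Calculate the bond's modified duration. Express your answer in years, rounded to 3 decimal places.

Periodic yield y = 0.01. First find Macaulay duration:
  t   CF        PV=CF/(1+0.01)^t    t·PV
  1       28.125        27.8465        27.8465
  2       28.125        27.5708        55.1417
  3       28.125        27.2978        81.8935
  4      528.125       507.5177     2,030.0710
  Σ                    590.2330     2,194.9527
P = 590.2330; Macaulay duration = 2,194.9527 / 590.2330 = 3.71879 half-year periods = 1.85940 years.
Modified duration = D_Mac / (1 + y) = 1.85940 / 1.01 = 1.84099 years.

1.841 years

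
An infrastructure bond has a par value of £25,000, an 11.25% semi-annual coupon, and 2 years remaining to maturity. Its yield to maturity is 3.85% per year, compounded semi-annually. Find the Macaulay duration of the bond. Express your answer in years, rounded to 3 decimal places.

Periodic yield y = 0.01925. Discount each cash flow and weight by its period:
  t   CF        PV=CF/(1+0.01925)^t    t·PV
  1     1,406.25     1,379.6909     1,379.6909
  2     1,406.25     1,353.6335     2,707.2670
  3     1,406.25     1,328.0682     3,984.2046
  4    26,406.25    24,467.1762    97,868.7049
  Σ                 28,528.5689   105,939.8675
Price P = Σ PV = 28,528.5689.
Macaulay duration = Σ(t·PV) / P = 105,939.8675 / 28,528.5689 = 3.71347 half-year periods.
In years: 3.71347 / 2 = 1.85673 years.

1.857 years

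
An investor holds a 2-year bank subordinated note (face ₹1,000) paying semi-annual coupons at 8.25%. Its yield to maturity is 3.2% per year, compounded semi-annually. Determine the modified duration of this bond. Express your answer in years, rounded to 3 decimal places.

Periodic yield y = 0.016. First find Macaulay duration:
  t   CF        PV=CF/(1+0.016)^t    t·PV
  1        41.25        40.6004        40.6004
  2        41.25        39.9610        79.9220
  3        41.25        39.3317       117.9951
  4     1,041.25       977.1926     3,908.7705
  Σ                  1,097.0858     4,147.2881
P = 1,097.0858; Macaulay duration = 4,147.2881 / 1,097.0858 = 3.78028 half-year periods = 1.89014 years.
Modified duration = D_Mac / (1 + y) = 1.89014 / 1.016 = 1.86037 years.

1.860 years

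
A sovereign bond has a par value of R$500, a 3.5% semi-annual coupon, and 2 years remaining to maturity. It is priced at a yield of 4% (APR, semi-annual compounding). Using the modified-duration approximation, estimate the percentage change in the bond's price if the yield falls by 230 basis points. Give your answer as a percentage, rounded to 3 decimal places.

Periodic yield y = 0.02. Modified duration first:
  t   CF        PV=CF/(1+0.02)^t    t·PV
  1         8.75         8.5784         8.5784
  2         8.75         8.4102        16.8205
  3         8.75         8.2453        24.7360
  4       508.75       470.0064     1,880.0254
  Σ                    495.2403     1,930.1603
P = 495.2403; D_Mac = 3.89742 half-year periods = 1.94871 yrs; D_mod = 1.94871/(1+0.02) = 1.91050 yrs.
ΔP/P ≈ -D_mod · Δy = -1.91050 × (-0.023) = +0.043942 = +4.3942%.

+4.394%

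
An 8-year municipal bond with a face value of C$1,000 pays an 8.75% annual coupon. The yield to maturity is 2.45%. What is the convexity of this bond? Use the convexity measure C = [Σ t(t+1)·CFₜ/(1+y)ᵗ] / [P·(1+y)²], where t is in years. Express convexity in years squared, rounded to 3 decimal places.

With y = 0.0245:
  t   CF        PV=CF/(1+0.0245)^t    t·PV        t(t+1)·PV
  1        87.50        85.4075        85.4075         170.8150
  2        87.50        83.3651       166.7301         500.1904
  3        87.50        81.3715       244.1144         976.4576
  4        87.50        79.4255       317.7022       1,588.5109
  5        87.50        77.5262       387.6308       2,325.7846
  6        87.50        75.6722       454.0331       3,178.2318
  7        87.50        73.8626       517.0379       4,136.3030
  8     1,087.50       896.0527     7,168.4218      64,515.7960
  Σ                  1,452.6832     9,341.0778      77,392.0894
P = 1,452.6832.
Convexity = Σ t(t+1)·PV / [P·(1+y)²] = 77,392.0894 / (1,452.6832 × 1.049600) = 50.75768.

50.758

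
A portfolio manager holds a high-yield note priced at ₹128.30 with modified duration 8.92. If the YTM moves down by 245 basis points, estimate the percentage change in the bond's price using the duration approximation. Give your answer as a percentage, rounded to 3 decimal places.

Duration approximation: ΔP/P ≈ -D_mod · Δy = -8.92 × (-0.0245) = +0.218540.
As a percentage: +21.8540%.

+21.854%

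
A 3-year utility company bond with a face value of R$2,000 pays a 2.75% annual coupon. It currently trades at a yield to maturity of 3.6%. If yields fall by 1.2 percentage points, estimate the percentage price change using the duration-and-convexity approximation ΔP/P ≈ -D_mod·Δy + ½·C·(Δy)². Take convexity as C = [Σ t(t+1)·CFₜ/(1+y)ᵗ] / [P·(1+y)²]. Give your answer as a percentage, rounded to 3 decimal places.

With y = 0.036:
  t   CF        PV=CF/(1+0.036)^t    t·PV        t(t+1)·PV
  1        55.00        53.0888        53.0888         106.1776
  2        55.00        51.2440       102.4880         307.4641
  3     2,055.00     1,848.1302     5,544.3906      22,177.5622
  Σ                  1,952.4630     5,699.9674      22,591.2039
P = 1,952.4630; D_Mac = 2.91937 yrs; D_mod = 2.81793 yrs; C = 10.78045.
Duration effect: -2.81793 × (-0.012) = +0.033815
Convexity effect: 0.5 × 10.78045 × (-0.012)² = +0.0007762
ΔP/P ≈ +0.033815 + 0.0007762 = +0.034591 = +3.4591%.

+3.459%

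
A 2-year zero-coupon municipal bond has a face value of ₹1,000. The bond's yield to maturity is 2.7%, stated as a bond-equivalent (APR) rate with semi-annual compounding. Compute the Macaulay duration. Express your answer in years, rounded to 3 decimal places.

A zero-coupon bond has a single cash flow at maturity, so its Macaulay duration equals its maturity: 2 years.
(Equivalently: 4 semi-annual periods ÷ 2 = 2 years.)

2.000 years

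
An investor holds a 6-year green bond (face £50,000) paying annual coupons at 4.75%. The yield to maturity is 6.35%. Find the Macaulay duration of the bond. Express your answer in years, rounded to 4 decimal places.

Periodic yield y = 0.0635. Discount each cash flow and weight by its year:
  t   CF        PV=CF/(1+0.0635)^t    t·PV
  1     2,375.00     2,233.1923     2,233.1923
  2     2,375.00     2,099.8517     4,199.7034
  3     2,375.00     1,974.4727     5,923.4181
  4     2,375.00     1,856.5799     7,426.3195
  5     2,375.00     1,745.7263     8,728.6313
  6    52,375.00    36,199.2082   217,195.2489
  Σ                 46,109.0310   245,706.5134
Price P = Σ PV = 46,109.0310.
Macaulay duration = Σ(t·PV) / P = 245,706.5134 / 46,109.0310 = 5.32882 years.

5.3288 years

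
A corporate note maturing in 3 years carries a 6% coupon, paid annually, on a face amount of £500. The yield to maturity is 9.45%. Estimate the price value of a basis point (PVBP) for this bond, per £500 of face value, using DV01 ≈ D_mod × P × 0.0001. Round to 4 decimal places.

Periodic yield y = 0.0945.
  t   CF        PV=CF/(1+0.0945)^t    t·PV
  1        30.00        27.4098        27.4098
  2        30.00        25.0432        50.0864
  3       530.00       404.2300     1,212.6901
  Σ                    456.6830     1,290.1862
P = 456.6830; D_Mac = 2.82512 yrs; D_mod = 2.58120 yrs.
DV01 ≈ 2.58120 × 456.6830 × 0.0001 = 0.117879.

£0.1179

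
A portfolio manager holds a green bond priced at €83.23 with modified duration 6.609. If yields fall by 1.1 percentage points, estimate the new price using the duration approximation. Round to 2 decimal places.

Duration approximation: ΔP/P ≈ -D_mod · Δy = -6.609 × (-0.011) = +0.072699.
New price ≈ 83.23 × (1 + 0.072699) = 89.28073777.

€89.28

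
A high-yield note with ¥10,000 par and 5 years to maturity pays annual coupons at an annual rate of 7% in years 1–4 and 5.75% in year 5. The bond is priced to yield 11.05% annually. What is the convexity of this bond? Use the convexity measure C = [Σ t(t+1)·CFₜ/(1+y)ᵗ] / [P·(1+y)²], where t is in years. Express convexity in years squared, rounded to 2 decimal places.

19.99

With y = 0.1105:
  t   CF        PV=CF/(1+0.1105)^t    t·PV        t(t+1)·PV
  1       700.00       630.3467       630.3467       1,260.6934
  2       700.00       567.6242     1,135.2484       3,405.7453
  3       700.00       511.1429     1,533.4288       6,133.7151
  4       700.00       460.2818     1,841.1271       9,205.6357
  5    10,575.00     6,261.6323    31,308.1615     187,848.9692
  Σ                  8,431.0279    36,448.3126     207,854.7587
P = 8,431.0279.
Convexity = Σ t(t+1)·PV / [P·(1+y)²] = 207,854.7587 / (8,431.0279 × 1.233210) = 19.99136.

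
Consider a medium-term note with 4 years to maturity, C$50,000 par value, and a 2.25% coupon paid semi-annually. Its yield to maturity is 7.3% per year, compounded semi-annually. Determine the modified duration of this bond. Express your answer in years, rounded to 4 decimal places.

3.6939 years

Periodic yield y = 0.0365. First find Macaulay duration:
  t   CF        PV=CF/(1+0.0365)^t    t·PV
  1       562.50       542.6918       542.6918
  2       562.50       523.5810     1,047.1621
  3       562.50       505.1433     1,515.4299
  4       562.50       487.3549     1,949.4194
  5       562.50       470.1928     2,350.9641
  6       562.50       453.6351     2,721.8108
  7       562.50       437.6605     3,063.6237
  8    50,562.50    37,955.4450   303,643.5600
  Σ                 41,375.7045   316,834.6618
P = 41,375.7045; Macaulay duration = 316,834.6618 / 41,375.7045 = 7.65750 half-year periods = 3.82875 years.
Modified duration = D_Mac / (1 + y) = 3.82875 / 1.0365 = 3.69392 years.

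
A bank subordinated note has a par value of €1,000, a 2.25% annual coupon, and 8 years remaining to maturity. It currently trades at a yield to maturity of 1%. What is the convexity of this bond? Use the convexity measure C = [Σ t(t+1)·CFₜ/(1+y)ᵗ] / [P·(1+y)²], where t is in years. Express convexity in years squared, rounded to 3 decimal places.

With y = 0.01:
  t   CF        PV=CF/(1+0.01)^t    t·PV        t(t+1)·PV
  1        22.50        22.2772        22.2772          44.5545
  2        22.50        22.0567        44.1133         132.3400
  3        22.50        21.8383        65.5148         262.0593
  4        22.50        21.6221        86.4882         432.4412
  5        22.50        21.4080       107.0399         642.2393
  6        22.50        21.1960       127.1761         890.2327
  7        22.50        20.9862       146.9031       1,175.2247
  8     1,022.50       944.2616     7,554.0928      67,986.8348
  Σ                  1,095.6460     8,153.6055      71,565.9266
P = 1,095.6460.
Convexity = Σ t(t+1)·PV / [P·(1+y)²] = 71,565.9266 / (1,095.6460 × 1.020100) = 64.03145.

64.031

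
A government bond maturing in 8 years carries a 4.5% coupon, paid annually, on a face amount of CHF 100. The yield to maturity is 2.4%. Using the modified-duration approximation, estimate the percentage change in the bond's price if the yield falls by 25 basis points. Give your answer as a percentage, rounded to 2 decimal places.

+1.70%

Periodic yield y = 0.024. Modified duration first:
  t   CF        PV=CF/(1+0.024)^t    t·PV
  1         4.50         4.3945         4.3945
  2         4.50         4.2915         8.5831
  3         4.50         4.1910        12.5729
  4         4.50         4.0927        16.3709
  5         4.50         3.9968        19.9840
  6         4.50         3.9031        23.4188
  7         4.50         3.8116        26.6815
  8       104.50        86.4404       691.5230
  Σ                    115.1217       803.5287
P = 115.1217; D_Mac = 6.97982 yrs; D_mod = 6.97982/(1+0.024) = 6.81623 yrs.
ΔP/P ≈ -D_mod · Δy = -6.81623 × (-0.0025) = +0.017041 = +1.7041%.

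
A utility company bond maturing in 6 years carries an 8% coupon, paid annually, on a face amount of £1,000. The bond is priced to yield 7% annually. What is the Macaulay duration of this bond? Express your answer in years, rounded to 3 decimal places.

Periodic yield y = 0.07. Discount each cash flow and weight by its year:
  t   CF        PV=CF/(1+0.07)^t    t·PV
  1        80.00        74.7664        74.7664
  2        80.00        69.8751       139.7502
  3        80.00        65.3038       195.9115
  4        80.00        61.0316       244.1265
  5        80.00        57.0389       285.1945
  6     1,080.00       719.6496     4,317.8976
  Σ                  1,047.6654     5,257.6466
Price P = Σ PV = 1,047.6654.
Macaulay duration = Σ(t·PV) / P = 5,257.6466 / 1,047.6654 = 5.01844 years.

5.018 years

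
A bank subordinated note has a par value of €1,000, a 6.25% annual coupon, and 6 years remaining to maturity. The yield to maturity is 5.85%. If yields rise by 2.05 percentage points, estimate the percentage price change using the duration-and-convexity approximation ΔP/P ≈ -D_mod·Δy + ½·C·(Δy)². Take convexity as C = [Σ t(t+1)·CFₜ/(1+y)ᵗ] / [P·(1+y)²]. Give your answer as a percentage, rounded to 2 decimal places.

With y = 0.0585:
  t   CF        PV=CF/(1+0.0585)^t    t·PV        t(t+1)·PV
  1        62.50        59.0458        59.0458         118.0916
  2        62.50        55.7825       111.5651         334.6952
  3        62.50        52.6996       158.0988         632.3954
  4        62.50        49.7871       199.1483         995.7414
  5        62.50        47.0355       235.1775       1,411.0648
  6     1,062.50       755.4118     4,532.4708      31,727.2956
  Σ                  1,019.7623     5,295.5063      35,219.2841
P = 1,019.7623; D_Mac = 5.19288 yrs; D_mod = 4.90589 yrs; C = 30.82477.
Duration effect: -4.90589 × (+0.0205) = -0.100571
Convexity effect: 0.5 × 30.82477 × (0.0205)² = +0.0064771
ΔP/P ≈ -0.100571 + 0.0064771 = -0.094094 = -9.4094%.

-9.41%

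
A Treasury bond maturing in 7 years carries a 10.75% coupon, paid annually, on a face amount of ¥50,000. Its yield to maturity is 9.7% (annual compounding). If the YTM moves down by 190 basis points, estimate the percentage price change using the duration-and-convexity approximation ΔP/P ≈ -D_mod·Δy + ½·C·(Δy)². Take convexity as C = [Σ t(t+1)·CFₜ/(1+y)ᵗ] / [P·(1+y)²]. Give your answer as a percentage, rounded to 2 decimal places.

+9.77%

With y = 0.097:
  t   CF        PV=CF/(1+0.097)^t    t·PV        t(t+1)·PV
  1     5,375.00     4,899.7265     4,899.7265       9,799.4531
  2     5,375.00     4,466.4781     8,932.9563      26,798.8689
  3     5,375.00     4,071.5389    12,214.6166      48,858.4665
  4     5,375.00     3,711.5213    14,846.0852      74,230.4262
  5     5,375.00     3,383.3376    16,916.6878     101,500.1269
  6     5,375.00     3,084.1728    18,505.0368     129,535.2577
  7    55,375.00    28,964.5874   202,752.1117   1,622,016.8938
  Σ                 52,581.3626   279,067.2211   2,012,739.4931
P = 52,581.3626; D_Mac = 5.30734 yrs; D_mod = 4.83805 yrs; C = 31.80845.
Duration effect: -4.83805 × (-0.019) = +0.091923
Convexity effect: 0.5 × 31.80845 × (-0.019)² = +0.0057414
ΔP/P ≈ +0.091923 + 0.0057414 = +0.097664 = +9.7664%.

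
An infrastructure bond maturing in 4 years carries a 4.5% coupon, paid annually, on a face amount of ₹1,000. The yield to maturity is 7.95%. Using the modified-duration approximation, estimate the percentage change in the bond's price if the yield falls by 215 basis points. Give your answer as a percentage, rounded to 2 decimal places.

Periodic yield y = 0.0795. Modified duration first:
  t   CF        PV=CF/(1+0.0795)^t    t·PV
  1        45.00        41.6860        41.6860
  2        45.00        38.6160        77.2320
  3        45.00        35.7721       107.3163
  4     1,045.00       769.5303     3,078.1211
  Σ                    885.6043     3,304.3553
P = 885.6043; D_Mac = 3.73119 yrs; D_mod = 3.73119/(1+0.0795) = 3.45640 yrs.
ΔP/P ≈ -D_mod · Δy = -3.45640 × (-0.0215) = +0.074313 = +7.4313%.

+7.43%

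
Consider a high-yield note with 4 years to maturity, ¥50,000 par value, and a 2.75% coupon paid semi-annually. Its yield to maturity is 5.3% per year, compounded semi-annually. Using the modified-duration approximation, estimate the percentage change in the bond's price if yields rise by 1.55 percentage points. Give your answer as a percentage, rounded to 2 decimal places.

Periodic yield y = 0.0265. Modified duration first:
  t   CF        PV=CF/(1+0.0265)^t    t·PV
  1       687.50       669.7516       669.7516
  2       687.50       652.4614     1,304.9227
  3       687.50       635.6175     1,906.8525
  4       687.50       619.2085     2,476.8339
  5       687.50       603.2231     3,016.1153
  6       687.50       587.6503     3,525.9019
  7       687.50       572.4796     4,007.3573
  8    50,687.50    41,117.7406   328,941.9244
  Σ                 45,458.1325   345,849.6596
P = 45,458.1325; D_Mac = 7.60809 half-year periods = 3.80405 yrs; D_mod = 3.80405/(1+0.0265) = 3.70584 yrs.
ΔP/P ≈ -D_mod · Δy = -3.70584 × (+0.0155) = -0.057441 = -5.7441%.

-5.74%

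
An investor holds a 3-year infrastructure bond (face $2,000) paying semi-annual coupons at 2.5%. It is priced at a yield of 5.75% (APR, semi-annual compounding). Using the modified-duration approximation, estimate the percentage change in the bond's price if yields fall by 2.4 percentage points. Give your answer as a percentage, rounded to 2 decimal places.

+6.77%

Periodic yield y = 0.02875. Modified duration first:
  t   CF        PV=CF/(1+0.02875)^t    t·PV
  1        25.00        24.3013        24.3013
  2        25.00        23.6222        47.2444
  3        25.00        22.9620        68.8861
  4        25.00        22.3203        89.2813
  5        25.00        21.6966       108.4828
  6     2,025.00     1,708.3071    10,249.8424
  Σ                  1,823.2095    10,588.0384
P = 1,823.2095; D_Mac = 5.80736 half-year periods = 2.90368 yrs; D_mod = 2.90368/(1+0.02875) = 2.82253 yrs.
ΔP/P ≈ -D_mod · Δy = -2.82253 × (-0.024) = +0.067741 = +6.7741%.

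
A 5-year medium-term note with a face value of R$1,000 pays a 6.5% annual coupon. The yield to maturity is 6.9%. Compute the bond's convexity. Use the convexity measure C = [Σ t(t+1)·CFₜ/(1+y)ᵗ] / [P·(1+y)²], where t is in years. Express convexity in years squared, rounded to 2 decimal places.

22.23

With y = 0.069:
  t   CF        PV=CF/(1+0.069)^t    t·PV        t(t+1)·PV
  1        65.00        60.8045        60.8045         121.6090
  2        65.00        56.8798       113.7596         341.2787
  3        65.00        53.2084       159.6252         638.5009
  4        65.00        49.7740       199.0960         995.4800
  5     1,065.00       762.8885     3,814.4426      22,886.6557
  Σ                    983.5552     4,347.7279      24,983.5242
P = 983.5552.
Convexity = Σ t(t+1)·PV / [P·(1+y)²] = 24,983.5242 / (983.5552 × 1.142761) = 22.22796.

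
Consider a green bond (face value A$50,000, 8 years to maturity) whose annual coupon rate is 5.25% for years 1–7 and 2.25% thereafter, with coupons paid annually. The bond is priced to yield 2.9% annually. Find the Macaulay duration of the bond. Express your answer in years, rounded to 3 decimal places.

6.817 years

Periodic yield y = 0.029. Discount each cash flow and weight by its year:
  t   CF        PV=CF/(1+0.029)^t    t·PV
  1     2,625.00     2,551.0204     2,551.0204
  2     2,625.00     2,479.1258     4,958.2515
  3     2,625.00     2,409.2573     7,227.7719
  4     2,625.00     2,341.3579     9,365.4317
  5     2,625.00     2,275.3721    11,376.8606
  6     2,625.00     2,211.2460    13,267.4760
  7     2,625.00     2,148.9271    15,042.4898
  8    51,125.00    40,673.3855   325,387.0840
  Σ                 57,089.6921   389,176.3858
Price P = Σ PV = 57,089.6921.
Macaulay duration = Σ(t·PV) / P = 389,176.3858 / 57,089.6921 = 6.81693 years.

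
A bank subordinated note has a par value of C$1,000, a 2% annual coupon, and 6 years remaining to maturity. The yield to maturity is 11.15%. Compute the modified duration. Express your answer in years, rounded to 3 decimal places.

Periodic yield y = 0.1115. First find Macaulay duration:
  t   CF        PV=CF/(1+0.1115)^t    t·PV
  1        20.00        17.9937        17.9937
  2        20.00        16.1887        32.3773
  3        20.00        14.5647        43.6941
  4        20.00        13.1036        52.4146
  5        20.00        11.7892        58.9458
  6     1,020.00       540.9329     3,245.5972
  Σ                    614.5727     3,451.0227
P = 614.5727; Macaulay duration = 3,451.0227 / 614.5727 = 5.61532 years.
Modified duration = D_Mac / (1 + y) = 5.61532 / 1.1115 = 5.05202 years.

5.052 years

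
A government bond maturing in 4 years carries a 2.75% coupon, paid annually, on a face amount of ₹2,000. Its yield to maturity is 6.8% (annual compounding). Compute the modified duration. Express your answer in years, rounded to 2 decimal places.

Periodic yield y = 0.068. First find Macaulay duration:
  t   CF        PV=CF/(1+0.068)^t    t·PV
  1        55.00        51.4981        51.4981
  2        55.00        48.2192        96.4384
  3        55.00        45.1491       135.4472
  4     2,055.00     1,579.5261     6,318.1045
  Σ                  1,724.3926     6,601.4883
P = 1,724.3926; Macaulay duration = 6,601.4883 / 1,724.3926 = 3.82830 years.
Modified duration = D_Mac / (1 + y) = 3.82830 / 1.068 = 3.58455 years.

3.58 years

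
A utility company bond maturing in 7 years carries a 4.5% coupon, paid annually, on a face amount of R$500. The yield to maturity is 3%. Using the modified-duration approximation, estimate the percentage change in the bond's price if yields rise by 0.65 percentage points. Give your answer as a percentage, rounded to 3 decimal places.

Periodic yield y = 0.03. Modified duration first:
  t   CF        PV=CF/(1+0.03)^t    t·PV
  1        22.50        21.8447        21.8447
  2        22.50        21.2084        42.4168
  3        22.50        20.5907        61.7721
  4        22.50        19.9910        79.9638
  5        22.50        19.4087        97.0435
  6        22.50        18.8434       113.0604
  7       522.50       424.8403     2,973.8822
  Σ                    546.7271     3,389.9834
P = 546.7271; D_Mac = 6.20050 yrs; D_mod = 6.20050/(1+0.03) = 6.01991 yrs.
ΔP/P ≈ -D_mod · Δy = -6.01991 × (+0.0065) = -0.039129 = -3.9129%.

-3.913%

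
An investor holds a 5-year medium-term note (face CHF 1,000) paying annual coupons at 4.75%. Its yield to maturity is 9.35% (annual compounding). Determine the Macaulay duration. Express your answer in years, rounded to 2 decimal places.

Periodic yield y = 0.0935. Discount each cash flow and weight by its year:
  t   CF        PV=CF/(1+0.0935)^t    t·PV
  1        47.50        43.4385        43.4385
  2        47.50        39.7243        79.4486
  3        47.50        36.3276       108.9829
  4        47.50        33.2214       132.8858
  5     1,047.50       669.9773     3,349.8865
  Σ                    822.6892     3,714.6423
Price P = Σ PV = 822.6892.
Macaulay duration = Σ(t·PV) / P = 3,714.6423 / 822.6892 = 4.51524 years.

4.52 years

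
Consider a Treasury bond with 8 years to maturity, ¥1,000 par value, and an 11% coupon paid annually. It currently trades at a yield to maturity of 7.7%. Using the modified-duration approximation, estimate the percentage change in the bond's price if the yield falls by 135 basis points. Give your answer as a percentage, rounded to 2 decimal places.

Periodic yield y = 0.077. Modified duration first:
  t   CF        PV=CF/(1+0.077)^t    t·PV
  1       110.00       102.1356       102.1356
  2       110.00        94.8334       189.6668
  3       110.00        88.0533       264.1599
  4       110.00        81.7579       327.0317
  5       110.00        75.9127       379.5633
  6       110.00        70.4853       422.9117
  7       110.00        65.4459       458.1216
  8     1,110.00       613.1932     4,905.5459
  Σ                  1,191.8173     7,049.1364
P = 1,191.8173; D_Mac = 5.91461 yrs; D_mod = 5.91461/(1+0.077) = 5.49175 yrs.
ΔP/P ≈ -D_mod · Δy = -5.49175 × (-0.0135) = +0.074139 = +7.4139%.

+7.41%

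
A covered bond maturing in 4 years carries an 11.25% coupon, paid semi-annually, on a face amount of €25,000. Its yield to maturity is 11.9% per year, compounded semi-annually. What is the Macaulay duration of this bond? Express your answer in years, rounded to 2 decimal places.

3.32 years

Periodic yield y = 0.0595. Discount each cash flow and weight by its period:
  t   CF        PV=CF/(1+0.0595)^t    t·PV
  1     1,406.25     1,327.2770     1,327.2770
  2     1,406.25     1,252.7390     2,505.4781
  3     1,406.25     1,182.3870     3,547.1611
  4     1,406.25     1,115.9859     4,463.9434
  5     1,406.25     1,053.3137     5,266.5685
  6     1,406.25       994.1611     5,964.9666
  7     1,406.25       938.3304     6,568.3131
  8    26,406.25    16,630.2601   133,042.0810
  Σ                 24,494.4543   162,685.7888
Price P = Σ PV = 24,494.4543.
Macaulay duration = Σ(t·PV) / P = 162,685.7888 / 24,494.4543 = 6.64174 half-year periods.
In years: 6.64174 / 2 = 3.32087 years.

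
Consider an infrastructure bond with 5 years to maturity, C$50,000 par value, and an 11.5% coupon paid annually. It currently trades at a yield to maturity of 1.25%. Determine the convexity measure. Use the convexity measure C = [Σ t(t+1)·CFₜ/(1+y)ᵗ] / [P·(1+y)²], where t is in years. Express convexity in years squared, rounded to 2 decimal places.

With y = 0.0125:
  t   CF        PV=CF/(1+0.0125)^t    t·PV        t(t+1)·PV
  1     5,750.00     5,679.0123     5,679.0123      11,358.0247
  2     5,750.00     5,608.9011    11,217.8022      33,653.4065
  3     5,750.00     5,539.6554    16,618.9662      66,475.8647
  4     5,750.00     5,471.2646    21,885.0583     109,425.2916
  5    55,750.00    52,392.5712   261,962.8560   1,571,777.1361
  Σ                 74,691.4046   317,363.6950   1,792,689.7236
P = 74,691.4046.
Convexity = Σ t(t+1)·PV / [P·(1+y)²] = 1,792,689.7236 / (74,691.4046 × 1.025156) = 23.41232.

23.41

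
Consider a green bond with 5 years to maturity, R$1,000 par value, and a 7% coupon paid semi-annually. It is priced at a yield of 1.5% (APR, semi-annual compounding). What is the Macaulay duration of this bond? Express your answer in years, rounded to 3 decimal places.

Periodic yield y = 0.0075. Discount each cash flow and weight by its period:
  t   CF        PV=CF/(1+0.0075)^t    t·PV
  1        35.00        34.7395        34.7395
  2        35.00        34.4808        68.9617
  3        35.00        34.2242       102.6725
  4        35.00        33.9694       135.8776
  5        35.00        33.7165       168.5826
  6        35.00        33.4655       200.7932
  7        35.00        33.2164       232.5149
  8        35.00        32.9691       263.7531
  9        35.00        32.7237       294.5134
  10    1,035.00       960.4833     9,604.8326
  Σ                  1,263.9884    11,107.2410
Price P = Σ PV = 1,263.9884.
Macaulay duration = Σ(t·PV) / P = 11,107.2410 / 1,263.9884 = 8.78745 half-year periods.
In years: 8.78745 / 2 = 4.39373 years.

4.394 years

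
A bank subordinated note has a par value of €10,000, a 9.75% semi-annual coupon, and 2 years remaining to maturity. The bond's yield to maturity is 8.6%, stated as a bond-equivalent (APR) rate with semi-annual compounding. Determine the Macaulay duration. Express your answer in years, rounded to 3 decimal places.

Periodic yield y = 0.043. Discount each cash flow and weight by its period:
  t   CF        PV=CF/(1+0.043)^t    t·PV
  1       487.50       467.4017       467.4017
  2       487.50       448.1320       896.2641
  3       487.50       429.6568     1,288.9704
  4    10,487.50     8,862.0611    35,448.2444
  Σ                 10,207.2517    38,100.8806
Price P = Σ PV = 10,207.2517.
Macaulay duration = Σ(t·PV) / P = 38,100.8806 / 10,207.2517 = 3.73273 half-year periods.
In years: 3.73273 / 2 = 1.86636 years.

1.866 years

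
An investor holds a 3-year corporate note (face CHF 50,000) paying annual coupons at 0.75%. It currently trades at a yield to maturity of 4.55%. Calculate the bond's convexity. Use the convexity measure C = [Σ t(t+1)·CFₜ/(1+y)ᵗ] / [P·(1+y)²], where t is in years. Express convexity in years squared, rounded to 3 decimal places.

10.863

With y = 0.0455:
  t   CF        PV=CF/(1+0.0455)^t    t·PV        t(t+1)·PV
  1       375.00       358.6801       358.6801         717.3601
  2       375.00       343.0704       686.1407       2,058.4221
  3    50,375.00    44,080.1382   132,240.4147     528,961.6587
  Σ                 44,781.8886   133,285.2354     531,737.4409
P = 44,781.8886.
Convexity = Σ t(t+1)·PV / [P·(1+y)²] = 531,737.4409 / (44,781.8886 × 1.093070) = 10.86292.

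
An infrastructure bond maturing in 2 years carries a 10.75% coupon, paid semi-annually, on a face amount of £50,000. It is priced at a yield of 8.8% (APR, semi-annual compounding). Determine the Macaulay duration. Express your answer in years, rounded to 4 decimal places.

Periodic yield y = 0.044. Discount each cash flow and weight by its period:
  t   CF        PV=CF/(1+0.044)^t    t·PV
  1     2,687.50     2,574.2337     2,574.2337
  2     2,687.50     2,465.7411     4,931.4822
  3     2,687.50     2,361.8210     7,085.4630
  4    52,687.50    44,351.2227   177,404.8908
  Σ                 51,753.0185   191,996.0697
Price P = Σ PV = 51,753.0185.
Macaulay duration = Σ(t·PV) / P = 191,996.0697 / 51,753.0185 = 3.70985 half-year periods.
In years: 3.70985 / 2 = 1.85493 years.

1.8549 years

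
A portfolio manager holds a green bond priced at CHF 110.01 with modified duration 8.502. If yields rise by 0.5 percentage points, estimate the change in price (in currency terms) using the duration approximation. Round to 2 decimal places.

-CHF 4.68

Duration approximation: ΔP/P ≈ -D_mod · Δy = -8.502 × (+0.005) = -0.042510.
ΔP ≈ 110.01 × (-0.042510) = -4.6765251.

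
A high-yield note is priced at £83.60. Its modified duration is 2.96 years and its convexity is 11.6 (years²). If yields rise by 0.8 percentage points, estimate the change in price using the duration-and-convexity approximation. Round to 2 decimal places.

-£1.95

Duration effect: -D_mod·Δy = -2.96 × (+0.008) = -0.023680
Convexity effect: ½·C·(Δy)² = 0.5 × 11.6 × (0.008)² = +0.0003712
ΔP/P ≈ -0.023680 + 0.0003712 = -0.0233088
ΔP ≈ 83.60 × (-0.0233088) = -1.94861568.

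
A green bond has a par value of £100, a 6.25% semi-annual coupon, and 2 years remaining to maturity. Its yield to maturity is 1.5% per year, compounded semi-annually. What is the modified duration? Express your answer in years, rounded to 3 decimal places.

1.901 years

Periodic yield y = 0.0075. First find Macaulay duration:
  t   CF        PV=CF/(1+0.0075)^t    t·PV
  1        3.125         3.1017         3.1017
  2        3.125         3.0786         6.1573
  3        3.125         3.0557         9.1672
  4      103.125       100.0884       400.3536
  Σ                    109.3245       418.7798
P = 109.3245; Macaulay duration = 418.7798 / 109.3245 = 3.83061 half-year periods = 1.91531 years.
Modified duration = D_Mac / (1 + y) = 1.91531 / 1.0075 = 1.90105 years.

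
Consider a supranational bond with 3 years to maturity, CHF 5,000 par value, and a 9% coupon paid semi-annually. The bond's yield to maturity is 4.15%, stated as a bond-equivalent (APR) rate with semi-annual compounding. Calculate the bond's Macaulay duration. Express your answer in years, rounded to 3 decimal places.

2.717 years

Periodic yield y = 0.02075. Discount each cash flow and weight by its period:
  t   CF        PV=CF/(1+0.02075)^t    t·PV
  1       225.00       220.4262       220.4262
  2       225.00       215.9453       431.8906
  3       225.00       211.5555       634.6665
  4       225.00       207.2550       829.0199
  5       225.00       203.0419     1,015.2093
  6     5,225.00     4,619.2340    27,715.4040
  Σ                  5,677.4578    30,846.6165
Price P = Σ PV = 5,677.4578.
Macaulay duration = Σ(t·PV) / P = 30,846.6165 / 5,677.4578 = 5.43317 half-year periods.
In years: 5.43317 / 2 = 2.71659 years.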